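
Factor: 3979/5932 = 2^( - 2) * 23^1* 173^1*1483^(-1) 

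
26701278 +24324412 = 51025690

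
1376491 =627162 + 749329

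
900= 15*60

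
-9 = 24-33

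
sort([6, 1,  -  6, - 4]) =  [ - 6,-4,1, 6] 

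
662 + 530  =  1192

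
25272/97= 25272/97 =260.54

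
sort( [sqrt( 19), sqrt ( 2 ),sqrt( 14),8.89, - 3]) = [  -  3, sqrt( 2), sqrt( 14), sqrt( 19), 8.89]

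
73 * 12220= 892060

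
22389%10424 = 1541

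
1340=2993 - 1653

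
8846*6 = 53076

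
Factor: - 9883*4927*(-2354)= 2^1*11^1*13^1*107^1*379^1 * 9883^1 = 114624595514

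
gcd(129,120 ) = 3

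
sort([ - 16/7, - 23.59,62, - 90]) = [ - 90,- 23.59 , - 16/7,62]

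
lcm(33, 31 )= 1023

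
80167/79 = 80167/79=1014.77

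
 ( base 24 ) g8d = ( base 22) ja5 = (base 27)COP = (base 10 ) 9421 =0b10010011001101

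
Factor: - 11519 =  - 11519^1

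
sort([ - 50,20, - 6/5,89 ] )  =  [ - 50,  -  6/5,  20, 89]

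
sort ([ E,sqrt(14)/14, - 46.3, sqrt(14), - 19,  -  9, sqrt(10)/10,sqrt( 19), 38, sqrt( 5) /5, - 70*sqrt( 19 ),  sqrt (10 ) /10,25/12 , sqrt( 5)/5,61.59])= [ - 70* sqrt( 19 ), - 46.3,-19,  -  9,sqrt(14 )/14,sqrt ( 10)/10,sqrt( 10 )/10,sqrt( 5)/5,sqrt( 5)/5, 25/12,E,  sqrt( 14 ), sqrt( 19),38,61.59 ]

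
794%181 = 70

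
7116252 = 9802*726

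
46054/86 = 23027/43 = 535.51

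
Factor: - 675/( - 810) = 2^( - 1 )*3^( -1)*5^1 = 5/6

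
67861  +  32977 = 100838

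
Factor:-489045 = - 3^1* 5^1*32603^1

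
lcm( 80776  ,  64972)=2988712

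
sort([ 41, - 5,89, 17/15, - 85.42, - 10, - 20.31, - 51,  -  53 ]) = [ - 85.42, - 53,-51, - 20.31, - 10, - 5, 17/15, 41,89 ]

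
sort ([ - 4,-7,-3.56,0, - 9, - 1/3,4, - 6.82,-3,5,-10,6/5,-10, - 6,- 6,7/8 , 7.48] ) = [ -10,  -  10,  -  9, - 7, -6.82,  -  6, - 6,-4,-3.56, - 3,  -  1/3,0,  7/8,6/5,4,5, 7.48 ] 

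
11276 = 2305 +8971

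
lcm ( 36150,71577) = 3578850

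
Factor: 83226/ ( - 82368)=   -  2^( - 5)*3^( - 1) * 97^1 = - 97/96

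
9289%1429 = 715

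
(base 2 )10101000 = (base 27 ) 66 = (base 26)6C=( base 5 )1133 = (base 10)168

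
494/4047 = 26/213 = 0.12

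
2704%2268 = 436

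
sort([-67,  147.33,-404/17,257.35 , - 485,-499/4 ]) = [ - 485,-499/4, - 67,-404/17 , 147.33 , 257.35] 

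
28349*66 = 1871034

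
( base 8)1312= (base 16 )2ca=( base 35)ke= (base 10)714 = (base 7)2040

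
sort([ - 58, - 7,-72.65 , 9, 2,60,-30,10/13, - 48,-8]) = [ - 72.65, - 58, - 48, - 30, - 8,  -  7  ,  10/13,2,9,  60 ] 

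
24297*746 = 18125562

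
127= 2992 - 2865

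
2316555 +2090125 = 4406680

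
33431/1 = 33431  =  33431.00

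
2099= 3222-1123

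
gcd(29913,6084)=507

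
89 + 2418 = 2507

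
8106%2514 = 564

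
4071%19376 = 4071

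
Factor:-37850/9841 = -50/13 = - 2^1*5^2*13^(  -  1 )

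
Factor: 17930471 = 13^1*19^1 * 229^1*317^1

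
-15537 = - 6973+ - 8564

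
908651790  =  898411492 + 10240298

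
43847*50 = 2192350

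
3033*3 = 9099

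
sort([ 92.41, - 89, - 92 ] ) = [-92, - 89,92.41] 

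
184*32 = 5888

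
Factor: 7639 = 7639^1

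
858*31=26598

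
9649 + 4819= 14468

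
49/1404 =49/1404=0.03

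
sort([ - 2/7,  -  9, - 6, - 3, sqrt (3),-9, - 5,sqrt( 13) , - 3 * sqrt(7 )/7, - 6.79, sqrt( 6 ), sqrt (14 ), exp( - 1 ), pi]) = [-9, - 9, - 6.79,-6, - 5,-3, - 3 *sqrt( 7 ) /7, - 2/7, exp( - 1 ),  sqrt( 3) , sqrt( 6 ) , pi, sqrt(13),sqrt(14 )]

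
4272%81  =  60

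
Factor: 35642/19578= 71/39 = 3^( - 1) *13^( - 1)*71^1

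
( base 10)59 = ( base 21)2H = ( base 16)3B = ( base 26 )27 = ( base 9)65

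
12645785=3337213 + 9308572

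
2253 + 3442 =5695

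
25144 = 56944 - 31800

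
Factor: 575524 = 2^2*143881^1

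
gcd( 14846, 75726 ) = 2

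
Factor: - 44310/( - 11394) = 3^( - 2 )*5^1 *7^1=   35/9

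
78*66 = 5148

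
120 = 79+41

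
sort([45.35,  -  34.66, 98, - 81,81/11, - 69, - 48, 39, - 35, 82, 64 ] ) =[ - 81  , - 69,  -  48, - 35, - 34.66, 81/11,39 , 45.35,64,82, 98]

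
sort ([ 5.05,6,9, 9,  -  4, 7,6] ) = [ - 4, 5.05,6,6, 7,9 , 9] 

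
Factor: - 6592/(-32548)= 16/79 = 2^4*79^( - 1 ) 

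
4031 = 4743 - 712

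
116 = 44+72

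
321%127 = 67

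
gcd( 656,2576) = 16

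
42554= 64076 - 21522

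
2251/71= 2251/71 = 31.70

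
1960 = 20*98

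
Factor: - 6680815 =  - 5^1*47^1*28429^1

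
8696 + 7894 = 16590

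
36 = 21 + 15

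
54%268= 54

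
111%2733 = 111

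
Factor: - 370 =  - 2^1*5^1 * 37^1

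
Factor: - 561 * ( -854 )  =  479094 = 2^1*3^1*7^1*11^1*17^1*61^1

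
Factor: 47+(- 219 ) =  - 172 = -2^2*43^1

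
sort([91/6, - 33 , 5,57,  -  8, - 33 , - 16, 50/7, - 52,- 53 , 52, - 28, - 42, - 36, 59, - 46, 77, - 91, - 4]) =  [ - 91, -53, - 52, - 46, - 42, - 36,- 33 ,-33, - 28, - 16, - 8, - 4, 5, 50/7, 91/6,  52, 57 , 59,  77]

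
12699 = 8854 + 3845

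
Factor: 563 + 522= 5^1*7^1*31^1= 1085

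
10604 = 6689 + 3915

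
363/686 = 363/686 = 0.53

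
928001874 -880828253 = 47173621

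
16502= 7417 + 9085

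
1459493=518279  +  941214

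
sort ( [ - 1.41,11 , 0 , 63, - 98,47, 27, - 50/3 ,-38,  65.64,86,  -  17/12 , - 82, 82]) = [ - 98,  -  82 ,  -  38, - 50/3 ,-17/12,  -  1.41,0, 11 , 27, 47, 63 , 65.64,82,86]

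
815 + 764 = 1579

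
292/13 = 292/13 = 22.46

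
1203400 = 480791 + 722609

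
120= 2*60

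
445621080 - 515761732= - 70140652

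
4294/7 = 4294/7= 613.43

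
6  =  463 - 457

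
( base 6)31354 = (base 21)9d4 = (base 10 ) 4246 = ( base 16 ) 1096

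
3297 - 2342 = 955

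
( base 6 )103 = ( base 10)39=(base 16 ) 27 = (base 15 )29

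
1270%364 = 178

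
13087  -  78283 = -65196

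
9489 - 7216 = 2273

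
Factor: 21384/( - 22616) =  - 3^5 * 257^(-1 ) = - 243/257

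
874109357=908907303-34797946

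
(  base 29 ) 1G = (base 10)45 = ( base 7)63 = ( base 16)2d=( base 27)1I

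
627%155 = 7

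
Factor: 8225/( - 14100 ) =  - 2^( - 2)*3^ ( -1) * 7^1 = - 7/12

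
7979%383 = 319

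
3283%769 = 207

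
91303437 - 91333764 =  -30327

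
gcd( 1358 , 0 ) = 1358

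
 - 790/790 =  - 1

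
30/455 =6/91 = 0.07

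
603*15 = 9045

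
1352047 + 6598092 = 7950139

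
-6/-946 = 3/473=0.01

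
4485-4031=454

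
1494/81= 166/9 = 18.44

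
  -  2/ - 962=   1/481 = 0.00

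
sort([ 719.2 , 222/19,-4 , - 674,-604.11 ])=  [ - 674, - 604.11, - 4, 222/19, 719.2] 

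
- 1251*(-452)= 565452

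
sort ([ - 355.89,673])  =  [-355.89,673]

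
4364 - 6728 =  - 2364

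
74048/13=5696=5696.00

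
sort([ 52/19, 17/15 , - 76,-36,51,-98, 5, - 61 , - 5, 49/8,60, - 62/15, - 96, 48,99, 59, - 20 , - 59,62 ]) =[ - 98, - 96,  -  76, - 61 , - 59,  -  36 , - 20, - 5, - 62/15, 17/15, 52/19, 5, 49/8,48, 51,59,60,62,99]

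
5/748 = 5/748=0.01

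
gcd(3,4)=1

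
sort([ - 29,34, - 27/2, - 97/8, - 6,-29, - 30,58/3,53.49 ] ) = [ - 30 , - 29,-29,  -  27/2 , - 97/8, - 6, 58/3,34,53.49 ]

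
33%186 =33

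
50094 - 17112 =32982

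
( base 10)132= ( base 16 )84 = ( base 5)1012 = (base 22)60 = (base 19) 6i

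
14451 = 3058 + 11393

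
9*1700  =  15300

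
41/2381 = 41/2381 = 0.02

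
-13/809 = -1  +  796/809 =- 0.02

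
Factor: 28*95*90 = 239400 =2^3 * 3^2*5^2*7^1*19^1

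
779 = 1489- 710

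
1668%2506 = 1668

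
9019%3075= 2869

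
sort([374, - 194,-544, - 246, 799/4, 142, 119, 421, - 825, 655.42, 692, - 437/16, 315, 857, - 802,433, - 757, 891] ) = [ - 825, - 802, -757, - 544, - 246, - 194, - 437/16,  119, 142 , 799/4, 315,374, 421, 433,655.42,692, 857,891] 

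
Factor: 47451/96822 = 15817/32274 = 2^(-1)*3^( - 2 ) * 11^(-1)*163^( -1) * 15817^1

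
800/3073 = 800/3073 = 0.26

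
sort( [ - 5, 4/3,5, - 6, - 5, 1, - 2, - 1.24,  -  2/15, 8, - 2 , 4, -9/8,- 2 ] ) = [ - 6, - 5, - 5,- 2, - 2, - 2 , -1.24, - 9/8, - 2/15, 1, 4/3,  4,5  ,  8 ] 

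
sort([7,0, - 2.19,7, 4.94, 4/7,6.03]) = [ - 2.19, 0,4/7,4.94, 6.03,7,7]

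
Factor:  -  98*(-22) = 2^2*7^2*11^1 = 2156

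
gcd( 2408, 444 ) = 4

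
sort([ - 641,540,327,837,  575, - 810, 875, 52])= [-810, - 641,52,327,540, 575,837 , 875] 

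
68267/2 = 68267/2 = 34133.50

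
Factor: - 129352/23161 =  - 296/53 = -2^3*37^1 * 53^(- 1)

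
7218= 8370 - 1152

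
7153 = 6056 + 1097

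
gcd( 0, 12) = 12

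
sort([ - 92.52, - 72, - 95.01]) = [  -  95.01, - 92.52, - 72]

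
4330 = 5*866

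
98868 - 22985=75883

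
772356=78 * 9902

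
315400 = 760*415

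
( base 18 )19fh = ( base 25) EBA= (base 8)21513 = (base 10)9035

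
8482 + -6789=1693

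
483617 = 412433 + 71184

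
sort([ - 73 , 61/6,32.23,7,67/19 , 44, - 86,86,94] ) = [-86, - 73,  67/19, 7,61/6,32.23,44, 86 , 94] 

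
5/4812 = 5/4812 = 0.00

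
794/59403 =794/59403 = 0.01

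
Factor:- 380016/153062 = -2^3*3^2*29^( - 1 )= - 72/29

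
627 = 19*33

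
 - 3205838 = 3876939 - 7082777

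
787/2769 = 787/2769  =  0.28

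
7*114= 798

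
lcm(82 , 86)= 3526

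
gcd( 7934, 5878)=2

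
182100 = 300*607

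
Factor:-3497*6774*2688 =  - 63675166464=- 2^8*3^2*7^1*13^1* 269^1*1129^1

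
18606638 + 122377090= 140983728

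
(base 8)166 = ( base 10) 118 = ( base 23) 53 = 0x76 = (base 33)3J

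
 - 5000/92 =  - 55 + 15/23 = - 54.35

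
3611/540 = 3611/540 = 6.69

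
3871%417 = 118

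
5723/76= 5723/76=75.30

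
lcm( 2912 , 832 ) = 5824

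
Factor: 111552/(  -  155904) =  - 83/116 = - 2^( - 2)*29^( - 1 )*83^1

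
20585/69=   895/3 = 298.33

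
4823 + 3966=8789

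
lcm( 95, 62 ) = 5890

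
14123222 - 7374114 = 6749108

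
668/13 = 668/13 = 51.38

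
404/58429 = 404/58429  =  0.01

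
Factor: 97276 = 2^2 * 83^1 * 293^1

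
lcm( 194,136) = 13192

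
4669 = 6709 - 2040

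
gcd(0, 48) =48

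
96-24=72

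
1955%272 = 51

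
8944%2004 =928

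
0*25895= 0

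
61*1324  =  80764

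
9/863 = 9/863 = 0.01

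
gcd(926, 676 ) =2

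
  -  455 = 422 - 877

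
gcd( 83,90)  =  1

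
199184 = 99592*2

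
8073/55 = 8073/55  =  146.78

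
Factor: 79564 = 2^2*19891^1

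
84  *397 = 33348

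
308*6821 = 2100868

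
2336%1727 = 609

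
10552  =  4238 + 6314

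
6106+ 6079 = 12185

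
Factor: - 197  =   - 197^1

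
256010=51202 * 5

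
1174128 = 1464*802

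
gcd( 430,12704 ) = 2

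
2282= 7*326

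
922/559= 922/559=   1.65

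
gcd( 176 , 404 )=4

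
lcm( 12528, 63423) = 1014768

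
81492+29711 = 111203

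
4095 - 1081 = 3014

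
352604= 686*514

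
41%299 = 41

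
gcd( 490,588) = 98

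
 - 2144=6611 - 8755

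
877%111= 100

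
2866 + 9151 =12017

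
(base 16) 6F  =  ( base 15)76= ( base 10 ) 111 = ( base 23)4J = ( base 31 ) 3I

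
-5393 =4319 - 9712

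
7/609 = 1/87 = 0.01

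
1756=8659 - 6903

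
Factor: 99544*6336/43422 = 105118464/7237 = 2^8*3^1*11^1*23^1*541^1*7237^( - 1 ) 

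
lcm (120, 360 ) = 360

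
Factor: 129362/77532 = 2^( - 1 ) * 3^ ( - 1 )*7^( - 1 )*13^( - 1)*911^1 = 911/546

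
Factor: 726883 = 19^1*67^1*571^1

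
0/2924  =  0 = 0.00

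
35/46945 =7/9389 = 0.00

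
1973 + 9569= 11542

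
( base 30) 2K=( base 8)120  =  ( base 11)73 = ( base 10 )80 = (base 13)62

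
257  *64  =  16448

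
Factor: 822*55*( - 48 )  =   - 2170080 =-2^5*3^2*5^1*11^1*137^1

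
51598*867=44735466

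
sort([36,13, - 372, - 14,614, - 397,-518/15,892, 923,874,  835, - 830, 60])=[- 830,-397, - 372, - 518/15,  -  14, 13, 36 , 60,614,835, 874,892, 923]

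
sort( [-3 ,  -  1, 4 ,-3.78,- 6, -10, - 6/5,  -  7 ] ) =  [  -  10,- 7, - 6, - 3.78, - 3, - 6/5, - 1,4] 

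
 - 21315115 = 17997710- 39312825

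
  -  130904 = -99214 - 31690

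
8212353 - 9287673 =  - 1075320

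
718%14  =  4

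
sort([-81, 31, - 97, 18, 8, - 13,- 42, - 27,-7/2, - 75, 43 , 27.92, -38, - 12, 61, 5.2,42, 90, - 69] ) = [ - 97, - 81, -75, - 69, - 42 , - 38, - 27, - 13, - 12,- 7/2, 5.2, 8,  18, 27.92, 31 , 42, 43,61, 90]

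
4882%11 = 9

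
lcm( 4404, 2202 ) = 4404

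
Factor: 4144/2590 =8/5= 2^3*5^( - 1)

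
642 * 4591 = 2947422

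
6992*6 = 41952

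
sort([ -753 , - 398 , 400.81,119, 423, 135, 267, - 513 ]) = [-753, - 513, -398,119,135, 267, 400.81,423 ]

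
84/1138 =42/569 = 0.07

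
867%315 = 237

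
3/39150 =1/13050 =0.00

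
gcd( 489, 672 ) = 3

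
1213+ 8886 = 10099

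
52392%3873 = 2043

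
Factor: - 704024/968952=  - 3^( - 1) * 47^( - 1 )*859^( - 1 )*88003^1=   - 88003/121119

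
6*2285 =13710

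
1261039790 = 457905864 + 803133926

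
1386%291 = 222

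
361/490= 361/490 = 0.74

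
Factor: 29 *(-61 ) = - 29^1*61^1 = - 1769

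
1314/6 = 219=   219.00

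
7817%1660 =1177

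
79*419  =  33101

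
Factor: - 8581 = - 8581^1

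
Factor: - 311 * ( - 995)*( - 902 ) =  - 279119390= - 2^1* 5^1 *11^1* 41^1 *199^1*311^1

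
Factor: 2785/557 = 5^1 = 5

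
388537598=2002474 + 386535124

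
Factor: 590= 2^1*5^1*59^1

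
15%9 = 6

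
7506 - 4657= 2849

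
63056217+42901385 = 105957602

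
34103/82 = 34103/82 = 415.89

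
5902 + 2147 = 8049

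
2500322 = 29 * 86218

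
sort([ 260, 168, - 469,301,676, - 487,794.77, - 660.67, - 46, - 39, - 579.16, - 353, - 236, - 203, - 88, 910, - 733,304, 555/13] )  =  [ - 733, - 660.67,  -  579.16, - 487 ,  -  469, - 353, - 236, - 203, - 88, - 46, - 39,555/13,168,260, 301,304,676,794.77,910]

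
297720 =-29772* ( - 10 ) 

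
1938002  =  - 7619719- - 9557721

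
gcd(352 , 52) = 4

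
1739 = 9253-7514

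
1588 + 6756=8344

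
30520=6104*5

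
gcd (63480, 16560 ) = 2760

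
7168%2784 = 1600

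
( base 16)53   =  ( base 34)2f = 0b1010011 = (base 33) 2h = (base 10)83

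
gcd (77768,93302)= 2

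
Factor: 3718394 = 2^1*1859197^1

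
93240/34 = 2742 + 6/17= 2742.35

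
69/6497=69/6497 = 0.01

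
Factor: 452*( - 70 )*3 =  - 2^3 * 3^1 * 5^1* 7^1*113^1 = - 94920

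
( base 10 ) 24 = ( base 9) 26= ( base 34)O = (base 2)11000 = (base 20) 14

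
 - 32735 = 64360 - 97095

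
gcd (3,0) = 3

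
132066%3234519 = 132066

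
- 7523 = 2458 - 9981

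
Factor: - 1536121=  - 1536121^1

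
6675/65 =102  +  9/13 = 102.69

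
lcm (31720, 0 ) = 0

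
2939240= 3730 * 788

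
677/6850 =677/6850  =  0.10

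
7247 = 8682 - 1435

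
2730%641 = 166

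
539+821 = 1360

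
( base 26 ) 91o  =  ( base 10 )6134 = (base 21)dj2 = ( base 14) 2342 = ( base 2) 1011111110110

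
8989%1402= 577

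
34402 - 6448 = 27954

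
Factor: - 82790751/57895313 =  - 3^1*7^( - 4 )*167^1*257^1 * 643^1*24113^ ( - 1 )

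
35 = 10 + 25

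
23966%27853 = 23966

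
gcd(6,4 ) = 2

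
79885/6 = 79885/6  =  13314.17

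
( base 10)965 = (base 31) 104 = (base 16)3c5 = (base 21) 23k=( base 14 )4cd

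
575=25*23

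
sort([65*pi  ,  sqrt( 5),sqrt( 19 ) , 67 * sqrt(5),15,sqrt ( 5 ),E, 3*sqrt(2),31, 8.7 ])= [sqrt (5 ), sqrt( 5 ), E, 3* sqrt( 2 ),sqrt(19 ),  8.7,  15, 31,67*sqrt ( 5),  65*pi ] 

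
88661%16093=8196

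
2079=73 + 2006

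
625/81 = 625/81 = 7.72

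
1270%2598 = 1270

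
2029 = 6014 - 3985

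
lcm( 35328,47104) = 141312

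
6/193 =6/193  =  0.03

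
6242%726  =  434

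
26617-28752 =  - 2135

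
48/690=8/115= 0.07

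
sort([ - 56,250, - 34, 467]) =[ - 56, - 34,250, 467]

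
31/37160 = 31/37160 = 0.00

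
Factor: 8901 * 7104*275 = 17388993600 = 2^6*3^3*5^2*11^1*23^1*37^1*43^1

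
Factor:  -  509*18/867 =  - 2^1*3^1*17^( - 2)*509^1 = - 3054/289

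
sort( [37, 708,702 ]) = [37,702 , 708 ] 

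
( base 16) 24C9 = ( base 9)13823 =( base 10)9417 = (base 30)ADR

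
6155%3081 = 3074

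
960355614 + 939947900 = 1900303514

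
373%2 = 1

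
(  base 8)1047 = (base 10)551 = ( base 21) 155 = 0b1000100111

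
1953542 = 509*3838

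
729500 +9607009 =10336509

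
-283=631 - 914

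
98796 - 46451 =52345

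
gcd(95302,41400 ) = 2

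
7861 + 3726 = 11587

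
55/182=55/182 = 0.30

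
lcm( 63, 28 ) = 252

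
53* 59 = 3127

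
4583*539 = 2470237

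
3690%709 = 145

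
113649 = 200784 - 87135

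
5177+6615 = 11792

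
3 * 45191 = 135573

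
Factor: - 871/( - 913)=11^( - 1)*13^1 * 67^1 * 83^(-1) 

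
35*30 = 1050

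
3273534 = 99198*33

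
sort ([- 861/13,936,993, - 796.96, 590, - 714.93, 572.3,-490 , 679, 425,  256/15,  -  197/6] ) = [- 796.96, - 714.93,-490, - 861/13,  -  197/6,256/15, 425,572.3,590,679,  936,993 ] 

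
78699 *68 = 5351532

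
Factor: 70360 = 2^3*5^1*1759^1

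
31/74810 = 31/74810 = 0.00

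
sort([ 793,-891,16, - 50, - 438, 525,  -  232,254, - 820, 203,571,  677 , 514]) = [  -  891,  -  820, - 438, - 232, - 50,  16 , 203, 254 , 514,525, 571,677, 793 ] 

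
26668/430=62 + 4/215 = 62.02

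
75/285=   5/19  =  0.26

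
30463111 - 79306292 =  - 48843181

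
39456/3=13152=13152.00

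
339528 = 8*42441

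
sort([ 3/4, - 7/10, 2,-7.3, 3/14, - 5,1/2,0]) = [ - 7.3, - 5, - 7/10 , 0, 3/14,1/2,3/4,2]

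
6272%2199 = 1874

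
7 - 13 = -6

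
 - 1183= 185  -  1368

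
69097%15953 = 5285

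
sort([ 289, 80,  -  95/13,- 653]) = [-653,-95/13,80,289]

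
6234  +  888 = 7122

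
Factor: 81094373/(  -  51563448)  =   - 2^( - 3)*3^(- 2 )*17^( - 1)*103^( - 1)*239^1*409^( - 1)*339307^1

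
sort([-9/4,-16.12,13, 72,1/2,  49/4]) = [-16.12, - 9/4,1/2,  49/4, 13,72]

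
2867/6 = 477  +  5/6 = 477.83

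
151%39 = 34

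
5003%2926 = 2077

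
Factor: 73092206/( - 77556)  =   - 1588961/1686  =  - 2^( - 1 )* 3^( - 1 )*11^1*281^( - 1)*144451^1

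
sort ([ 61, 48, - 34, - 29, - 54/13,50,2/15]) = [ - 34, - 29, - 54/13,  2/15,48,50,61]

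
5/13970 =1/2794 = 0.00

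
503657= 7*71951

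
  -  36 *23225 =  - 836100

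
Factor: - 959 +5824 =4865= 5^1*7^1 * 139^1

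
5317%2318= 681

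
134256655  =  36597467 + 97659188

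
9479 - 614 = 8865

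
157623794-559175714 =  - 401551920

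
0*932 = 0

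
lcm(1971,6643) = 179361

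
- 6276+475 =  - 5801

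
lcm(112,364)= 1456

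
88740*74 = 6566760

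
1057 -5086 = - 4029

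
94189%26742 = 13963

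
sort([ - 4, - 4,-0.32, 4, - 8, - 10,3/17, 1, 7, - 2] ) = [  -  10, - 8, - 4 ,-4,  -  2 , - 0.32,3/17,1,4, 7 ]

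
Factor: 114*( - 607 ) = -2^1*3^1 * 19^1 *607^1 = - 69198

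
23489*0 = 0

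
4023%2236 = 1787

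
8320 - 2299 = 6021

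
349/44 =349/44 =7.93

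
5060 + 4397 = 9457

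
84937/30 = 2831 + 7/30 = 2831.23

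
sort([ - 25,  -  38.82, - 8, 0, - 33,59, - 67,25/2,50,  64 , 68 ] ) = [ - 67, - 38.82, - 33,-25, - 8,0,25/2,50,  59,64,  68]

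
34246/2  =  17123= 17123.00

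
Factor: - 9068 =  - 2^2*2267^1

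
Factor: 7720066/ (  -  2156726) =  - 3860033/1078363 = - 11^ ( - 1)*13^(-1)*7541^ ( - 1 ) * 3860033^1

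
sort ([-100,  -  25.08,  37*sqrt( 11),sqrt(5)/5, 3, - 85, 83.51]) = [ - 100 , - 85, - 25.08,sqrt(5 )/5, 3,83.51,37*sqrt ( 11)]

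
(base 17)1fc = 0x22c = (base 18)1CG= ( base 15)271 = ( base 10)556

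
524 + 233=757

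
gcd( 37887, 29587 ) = 1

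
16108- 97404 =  - 81296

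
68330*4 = 273320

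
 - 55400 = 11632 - 67032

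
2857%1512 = 1345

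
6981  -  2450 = 4531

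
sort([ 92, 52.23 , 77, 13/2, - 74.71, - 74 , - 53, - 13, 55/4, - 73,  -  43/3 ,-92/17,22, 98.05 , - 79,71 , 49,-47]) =[  -  79 , - 74.71, - 74, - 73, - 53,- 47, - 43/3, - 13, - 92/17, 13/2, 55/4, 22,49, 52.23,71,77,92, 98.05]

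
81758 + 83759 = 165517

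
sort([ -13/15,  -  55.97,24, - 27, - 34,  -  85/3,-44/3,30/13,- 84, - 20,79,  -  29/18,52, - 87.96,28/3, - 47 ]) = [  -  87.96, - 84, - 55.97, - 47 , - 34, - 85/3 , -27, - 20,-44/3, -29/18,- 13/15,30/13, 28/3,  24,52,79] 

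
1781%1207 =574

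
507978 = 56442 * 9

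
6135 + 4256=10391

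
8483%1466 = 1153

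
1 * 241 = 241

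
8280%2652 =324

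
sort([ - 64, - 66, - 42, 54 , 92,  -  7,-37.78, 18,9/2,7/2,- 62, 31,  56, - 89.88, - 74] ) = [ - 89.88, - 74,  -  66, - 64,  -  62, - 42, - 37.78, - 7,7/2, 9/2, 18, 31,54,56,92]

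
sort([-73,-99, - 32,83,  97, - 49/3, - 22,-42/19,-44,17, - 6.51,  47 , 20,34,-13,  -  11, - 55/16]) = [ - 99 , - 73,  -  44,  -  32 ,-22, - 49/3, - 13, - 11,  -  6.51, - 55/16,-42/19, 17, 20,  34,47,83, 97 ] 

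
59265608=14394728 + 44870880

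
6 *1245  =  7470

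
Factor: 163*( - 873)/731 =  - 142299/731 = - 3^2*17^( -1)*43^( - 1)*97^1*163^1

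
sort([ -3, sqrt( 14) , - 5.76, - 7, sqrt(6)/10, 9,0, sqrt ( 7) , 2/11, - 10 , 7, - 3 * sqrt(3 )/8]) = [ - 10, - 7, - 5.76, - 3, - 3*sqrt (3)/8, 0,2/11, sqrt(6 ) /10,sqrt( 7), sqrt( 14 ), 7, 9]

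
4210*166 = 698860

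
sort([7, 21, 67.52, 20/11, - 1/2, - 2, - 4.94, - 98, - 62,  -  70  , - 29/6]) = [-98,- 70, - 62  , - 4.94, - 29/6, -2, - 1/2,20/11 , 7,21 , 67.52]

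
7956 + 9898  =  17854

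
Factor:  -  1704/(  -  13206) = 4/31 = 2^2*31^(  -  1 ) 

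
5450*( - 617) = -3362650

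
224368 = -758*( - 296)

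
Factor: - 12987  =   - 3^3*13^1*37^1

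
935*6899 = 6450565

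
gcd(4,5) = 1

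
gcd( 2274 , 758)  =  758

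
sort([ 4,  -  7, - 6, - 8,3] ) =[-8,  -  7, - 6, 3, 4 ]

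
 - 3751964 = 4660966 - 8412930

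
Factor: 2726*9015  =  2^1 * 3^1  *5^1*29^1*47^1*601^1= 24574890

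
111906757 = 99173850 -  - 12732907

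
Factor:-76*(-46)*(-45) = -2^3*3^2*5^1*19^1*23^1 = - 157320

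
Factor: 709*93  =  65937 = 3^1*31^1*709^1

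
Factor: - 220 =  - 2^2*5^1*11^1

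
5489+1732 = 7221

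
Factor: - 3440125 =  - 5^3*13^1 * 29^1*73^1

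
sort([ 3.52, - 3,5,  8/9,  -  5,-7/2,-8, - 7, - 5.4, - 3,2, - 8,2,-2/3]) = [ - 8,-8,-7, - 5.4, - 5,- 7/2,-3, - 3, - 2/3,8/9,2, 2,3.52,5] 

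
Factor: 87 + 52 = 139=139^1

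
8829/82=8829/82=107.67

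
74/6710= 37/3355= 0.01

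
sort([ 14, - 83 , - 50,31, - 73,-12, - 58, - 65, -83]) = [ - 83, - 83,-73, - 65, - 58, - 50, - 12, 14, 31]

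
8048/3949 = 2 + 150/3949 = 2.04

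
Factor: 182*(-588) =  - 2^3*3^1*7^3*13^1  =  - 107016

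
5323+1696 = 7019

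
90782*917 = 83247094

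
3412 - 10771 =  - 7359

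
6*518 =3108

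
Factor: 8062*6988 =2^3* 29^1*139^1*1747^1 = 56337256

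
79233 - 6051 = 73182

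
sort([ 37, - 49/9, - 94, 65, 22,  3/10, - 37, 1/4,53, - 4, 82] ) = [-94, - 37,-49/9,-4, 1/4,3/10, 22,  37,53,65, 82]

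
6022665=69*87285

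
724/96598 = 362/48299 = 0.01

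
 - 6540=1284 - 7824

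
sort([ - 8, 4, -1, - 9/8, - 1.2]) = [ - 8,- 1.2, - 9/8, - 1,4 ] 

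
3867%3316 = 551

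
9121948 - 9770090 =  - 648142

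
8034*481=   3864354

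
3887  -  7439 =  - 3552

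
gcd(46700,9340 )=9340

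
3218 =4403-1185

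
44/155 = 44/155 = 0.28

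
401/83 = 401/83 = 4.83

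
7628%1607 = 1200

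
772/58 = 13 + 9/29 =13.31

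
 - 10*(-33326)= 333260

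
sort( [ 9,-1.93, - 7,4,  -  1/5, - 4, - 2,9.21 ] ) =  [  -  7, - 4,-2,-1.93,  -  1/5,4,9, 9.21]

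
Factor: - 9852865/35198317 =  -895715/3199847 = - 5^1*7^ (-3)*19^( - 1 ) * 491^ ( - 1 )*179143^1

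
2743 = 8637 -5894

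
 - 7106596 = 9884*( - 719 ) 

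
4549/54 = 4549/54 = 84.24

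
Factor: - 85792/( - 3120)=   5362/195 = 2^1*3^( - 1)*5^( - 1 )*7^1 * 13^( - 1)*383^1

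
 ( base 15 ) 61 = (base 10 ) 91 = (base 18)51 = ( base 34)2n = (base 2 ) 1011011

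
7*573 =4011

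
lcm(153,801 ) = 13617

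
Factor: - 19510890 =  -2^1*3^1*5^1 *7^1 *53^1*1753^1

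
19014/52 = 365 + 17/26 = 365.65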